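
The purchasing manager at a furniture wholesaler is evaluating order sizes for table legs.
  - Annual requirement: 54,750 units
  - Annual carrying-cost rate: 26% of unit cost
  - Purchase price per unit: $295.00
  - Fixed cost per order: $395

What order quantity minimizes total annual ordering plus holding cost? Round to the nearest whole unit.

751 units

Holding cost per unit per year: H = 26% × $295 = $76.7000
EOQ = √(2DS/H) = √(2 × 54,750 × 395 / 76.7)
    = √(563,917.86) ≈ 750.94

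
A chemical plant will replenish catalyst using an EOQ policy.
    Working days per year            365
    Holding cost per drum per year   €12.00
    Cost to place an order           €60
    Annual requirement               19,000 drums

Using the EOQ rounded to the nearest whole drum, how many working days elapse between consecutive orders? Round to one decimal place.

8.4 days

EOQ = √(2DS/H) = √(2 × 19,000 × 60 / 12)
    = √(190,000.00) ≈ 435.89 → Q = 436 drums
T = Q/D × 365 days = 436/19,000 × 365 = 8.376 days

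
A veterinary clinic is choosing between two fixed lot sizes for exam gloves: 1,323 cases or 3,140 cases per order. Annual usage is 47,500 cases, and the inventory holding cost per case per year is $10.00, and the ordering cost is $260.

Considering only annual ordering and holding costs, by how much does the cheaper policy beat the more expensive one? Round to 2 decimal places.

$3,683.28

For each Q, cost = (D/Q)·S + (Q/2)·H.
TC(1,323) = (47,500/1,323)×260 + (1,323/2)×10 = $15,949.85
TC(3,140) = (47,500/3,140)×260 + (3,140/2)×10 = $19,633.12
Lots of 1,323 are cheaper by $3,683.28.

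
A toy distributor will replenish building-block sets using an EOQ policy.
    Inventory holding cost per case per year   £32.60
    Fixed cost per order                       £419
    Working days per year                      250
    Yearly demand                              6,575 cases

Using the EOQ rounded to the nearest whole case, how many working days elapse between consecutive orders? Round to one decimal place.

15.6 days

EOQ = √(2DS/H) = √(2 × 6,575 × 419 / 32.6)
    = √(169,013.80) ≈ 411.11 → Q = 411 cases
Days between orders = 250 / (D/Q) = 250 / 15.998 ≈ 15.627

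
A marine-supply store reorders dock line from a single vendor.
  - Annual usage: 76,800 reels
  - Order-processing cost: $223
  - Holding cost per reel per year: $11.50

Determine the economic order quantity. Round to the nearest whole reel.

Q* = √(2·D·S / H) = √(2·76,800·223 / 11.5) = √2,978,504.3 ≈ 1,725.83

1,726 reels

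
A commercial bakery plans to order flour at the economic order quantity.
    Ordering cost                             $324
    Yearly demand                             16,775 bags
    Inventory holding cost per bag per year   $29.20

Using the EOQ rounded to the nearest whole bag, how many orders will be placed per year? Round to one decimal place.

Q* = √(2·D·S / H) = √(2·16,775·324 / 29.2) = √372,267.1 ≈ 610.14 → Q = 610
N = D/Q = 16,775/610 ≈ 27.500 orders/yr

27.5 orders per year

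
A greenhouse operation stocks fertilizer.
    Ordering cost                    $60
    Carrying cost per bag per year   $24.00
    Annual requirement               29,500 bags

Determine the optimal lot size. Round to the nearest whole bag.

Q* = √(2·D·S / H) = √(2·29,500·60 / 24) = √147,500.0 ≈ 384.06

384 bags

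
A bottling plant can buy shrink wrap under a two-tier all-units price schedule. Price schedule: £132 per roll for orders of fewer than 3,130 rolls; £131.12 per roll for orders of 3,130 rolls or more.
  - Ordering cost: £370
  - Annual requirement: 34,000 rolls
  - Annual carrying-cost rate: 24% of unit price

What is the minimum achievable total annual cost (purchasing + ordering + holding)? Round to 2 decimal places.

£4,511,347.84

H₁ = 24%×£132 = £31.6800;  H₂ = 24%×£131.12 = £31.4688
EOQ₁ = √(2×34,000×370/31.6800) = 891.17  (< 3,130, feasible at tier 1)
EOQ₂ = √(2×34,000×370/31.4688) = 894.16  (< 3,130 → use Q = 3,130 at tier-2 price)
TC(tier 1 (EOQ₁), Q≈891.2) = £4,516,232.41
TC(tier 2, Q≈3,130.0) = £4,511,347.84
Minimum at tier 2: £4,511,347.84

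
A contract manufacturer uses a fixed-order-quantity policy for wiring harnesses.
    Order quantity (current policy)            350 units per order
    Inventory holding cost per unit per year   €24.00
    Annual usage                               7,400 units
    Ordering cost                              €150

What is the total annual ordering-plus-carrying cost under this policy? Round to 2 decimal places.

€7,371.43

Ordering: D/Q × S = 7,400/350 × €150 = €3,171.43
Holding:  Q/2 × H = 350/2 × €24 = €4,200.00
Total = €3,171.43 + €4,200.00 = €7,371.43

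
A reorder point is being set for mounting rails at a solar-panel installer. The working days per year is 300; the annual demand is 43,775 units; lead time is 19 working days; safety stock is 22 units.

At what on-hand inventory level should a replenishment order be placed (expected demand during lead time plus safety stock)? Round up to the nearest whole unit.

Daily demand d = 43,775 / 300 = 145.917 units/day
Demand during lead time = 145.917 × 19 = 2,772.42
Reorder point = 2,772.42 + 22 = 2,794.42 → round up

2,795 units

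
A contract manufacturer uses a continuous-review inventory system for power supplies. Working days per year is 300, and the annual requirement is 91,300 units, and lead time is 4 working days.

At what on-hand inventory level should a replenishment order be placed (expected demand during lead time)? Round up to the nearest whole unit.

Daily demand d = 91,300 / 300 = 304.333 units/day
Demand during lead time = 304.333 × 4 = 1,217.33
Reorder point = 1,217.33 → round up

1,218 units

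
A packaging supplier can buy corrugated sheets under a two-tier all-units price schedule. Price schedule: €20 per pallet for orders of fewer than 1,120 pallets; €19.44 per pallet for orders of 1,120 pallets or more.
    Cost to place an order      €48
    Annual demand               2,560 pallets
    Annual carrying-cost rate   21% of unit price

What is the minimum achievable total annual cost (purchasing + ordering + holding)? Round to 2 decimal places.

€52,162.26

H₁ = 21%×€20 = €4.2000;  H₂ = 21%×€19.44 = €4.0824
EOQ₁ = √(2×2,560×48/4.2000) = 241.90  (< 1,120, feasible at tier 1)
EOQ₂ = √(2×2,560×48/4.0824) = 245.36  (< 1,120 → use Q = 1,120 at tier-2 price)
TC(tier 1 (EOQ₁), Q≈241.9) = €52,215.97
TC(tier 2, Q≈1,120.0) = €52,162.26
Minimum at tier 2: €52,162.26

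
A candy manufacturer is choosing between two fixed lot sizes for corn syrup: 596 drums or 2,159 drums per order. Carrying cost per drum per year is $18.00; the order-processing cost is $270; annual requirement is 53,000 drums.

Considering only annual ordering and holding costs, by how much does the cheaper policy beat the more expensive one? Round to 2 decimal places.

For each Q, cost = (D/Q)·S + (Q/2)·H.
TC(596) = (53,000/596)×270 + (596/2)×18 = $29,374.07
TC(2,159) = (53,000/2,159)×270 + (2,159/2)×18 = $26,059.07
Cheaper: Q = 2,159.  Difference = $3,315.00

$3,315.00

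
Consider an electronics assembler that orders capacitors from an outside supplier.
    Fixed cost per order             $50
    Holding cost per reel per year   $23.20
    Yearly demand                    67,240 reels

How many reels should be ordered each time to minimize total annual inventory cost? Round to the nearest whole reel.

EOQ = √(2DS/H) = √(2 × 67,240 × 50 / 23.2)
    = √(289,827.59) ≈ 538.36

538 reels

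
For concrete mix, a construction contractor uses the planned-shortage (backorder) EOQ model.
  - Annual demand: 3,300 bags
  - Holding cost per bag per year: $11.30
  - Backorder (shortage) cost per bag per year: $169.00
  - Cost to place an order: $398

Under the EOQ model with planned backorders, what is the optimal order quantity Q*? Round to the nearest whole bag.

498 bags

Q* = √(2DS/H) · √((H + b)/b)
   = √(2 × 3,300 × 398 / 11.3) · √((11.3 + 169) / 169)
   = 482.141 × 1.0329 ≈ 498.00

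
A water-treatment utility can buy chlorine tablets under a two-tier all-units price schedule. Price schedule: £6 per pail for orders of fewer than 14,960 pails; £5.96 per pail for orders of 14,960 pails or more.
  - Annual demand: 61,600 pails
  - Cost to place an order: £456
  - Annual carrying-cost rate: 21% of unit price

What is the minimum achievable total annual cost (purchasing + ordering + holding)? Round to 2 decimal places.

H₁ = 21%×£6 = £1.2600;  H₂ = 21%×£5.96 = £1.2516
EOQ₁ = √(2×61,600×456/1.2600) = 6,677.32  (< 14,960, feasible at tier 1)
EOQ₂ = √(2×61,600×456/1.2516) = 6,699.69  (< 14,960 → use Q = 14,960 at tier-2 price)
TC(tier 1 (EOQ₁), Q≈6,677.3) = £378,013.43
TC(tier 2, Q≈14,960.0) = £378,375.62
Minimum at tier 1 (EOQ₁): £378,013.43

£378,013.43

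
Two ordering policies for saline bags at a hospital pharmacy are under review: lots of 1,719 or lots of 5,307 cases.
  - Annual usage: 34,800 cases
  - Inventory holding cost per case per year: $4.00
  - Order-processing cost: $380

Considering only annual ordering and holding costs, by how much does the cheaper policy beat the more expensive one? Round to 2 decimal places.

$1,974.96

For each Q, cost = (D/Q)·S + (Q/2)·H.
TC(1,719) = (34,800/1,719)×380 + (1,719/2)×4 = $11,130.84
TC(5,307) = (34,800/5,307)×380 + (5,307/2)×4 = $13,105.80
Cheaper: Q = 1,719.  Difference = $1,974.96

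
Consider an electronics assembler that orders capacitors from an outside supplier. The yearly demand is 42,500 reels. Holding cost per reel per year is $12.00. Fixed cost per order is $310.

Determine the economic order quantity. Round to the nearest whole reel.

Q* = √(2·D·S / H) = √(2·42,500·310 / 12) = √2,195,833.3 ≈ 1,481.83

1,482 reels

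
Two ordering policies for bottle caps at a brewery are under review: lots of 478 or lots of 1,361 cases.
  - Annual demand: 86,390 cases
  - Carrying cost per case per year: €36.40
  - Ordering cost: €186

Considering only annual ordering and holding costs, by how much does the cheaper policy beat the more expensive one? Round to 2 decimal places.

€5,739.17

For each Q, cost = (D/Q)·S + (Q/2)·H.
TC(478) = (86,390/478)×186 + (478/2)×36.4 = €42,315.79
TC(1,361) = (86,390/1,361)×186 + (1,361/2)×36.4 = €36,576.62
Cheaper: Q = 1,361.  Difference = €5,739.17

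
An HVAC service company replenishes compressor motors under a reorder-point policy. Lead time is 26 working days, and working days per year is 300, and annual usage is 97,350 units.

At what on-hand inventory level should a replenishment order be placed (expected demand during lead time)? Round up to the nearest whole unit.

Daily demand d = 97,350 / 300 = 324.500 units/day
Demand during lead time = 324.500 × 26 = 8,437.00
Reorder point = 8,437.00 → round up

8,437 units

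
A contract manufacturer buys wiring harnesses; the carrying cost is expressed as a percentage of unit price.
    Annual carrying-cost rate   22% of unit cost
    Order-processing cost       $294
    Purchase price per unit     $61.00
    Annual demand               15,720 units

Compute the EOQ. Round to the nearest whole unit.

830 units

Carrying cost H = $61 × 22% = $13.4200/unit/yr
EOQ = √(2DS/H) = √(2 × 15,720 × 294 / 13.42)
    = √(688,774.96) ≈ 829.92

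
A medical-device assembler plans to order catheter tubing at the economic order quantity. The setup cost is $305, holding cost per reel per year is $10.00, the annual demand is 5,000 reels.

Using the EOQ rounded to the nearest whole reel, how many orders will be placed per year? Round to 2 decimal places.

9.06 orders per year

Q* = √(2·D·S / H) = √(2·5,000·305 / 10) = √305,000.0 ≈ 552.27 → Q = 552
Orders per year = D/Q = 5,000 / 552 = 9.058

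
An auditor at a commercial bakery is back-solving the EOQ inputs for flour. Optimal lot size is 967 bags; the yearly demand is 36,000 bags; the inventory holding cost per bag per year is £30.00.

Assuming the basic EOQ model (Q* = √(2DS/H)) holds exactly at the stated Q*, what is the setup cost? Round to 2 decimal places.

Since Q* = (2DS/H)^½, squaring gives Q*²·H = 2DS.
S = Q²H / (2D) = 967² × 30 / (2 × 36,000) = 389.6204

£389.62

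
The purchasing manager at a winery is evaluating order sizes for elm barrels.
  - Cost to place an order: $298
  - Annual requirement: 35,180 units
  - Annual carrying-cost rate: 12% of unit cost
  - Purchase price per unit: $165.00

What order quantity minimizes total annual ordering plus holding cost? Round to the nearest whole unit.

H = i·C = 0.12 × $165 = $19.8000 per unit-year
2DS/H = 2·35,180·298/19.8 = 1,058,953.54
EOQ = √1,058,953.54 ≈ 1,029.05

1,029 units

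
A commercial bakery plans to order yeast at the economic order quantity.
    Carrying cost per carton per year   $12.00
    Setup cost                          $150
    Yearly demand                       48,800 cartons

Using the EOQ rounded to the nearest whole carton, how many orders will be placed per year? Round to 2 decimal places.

44.16 orders per year

Optimal lot size Q* = (2 × 48,800 × $150 / $12)^½ ≈ 1,104.54 → Q = 1,105
N = D/Q = 48,800/1,105 ≈ 44.163 orders/yr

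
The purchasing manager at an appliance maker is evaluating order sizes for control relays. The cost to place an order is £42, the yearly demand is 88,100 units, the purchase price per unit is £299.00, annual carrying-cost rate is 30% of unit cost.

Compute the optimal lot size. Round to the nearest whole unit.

287 units

Holding cost per unit per year: H = 30% × £299 = £89.7000
Q* = √(2·D·S / H) = √(2·88,100·42 / 89.7) = √82,501.7 ≈ 287.23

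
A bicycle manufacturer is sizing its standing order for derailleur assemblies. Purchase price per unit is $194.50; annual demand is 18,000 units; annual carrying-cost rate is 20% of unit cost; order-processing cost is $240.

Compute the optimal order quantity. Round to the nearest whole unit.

Carrying cost H = $194.5 × 20% = $38.9000/unit/yr
2DS/H = 2·18,000·240/38.9 = 222,107.97
EOQ = √222,107.97 ≈ 471.28

471 units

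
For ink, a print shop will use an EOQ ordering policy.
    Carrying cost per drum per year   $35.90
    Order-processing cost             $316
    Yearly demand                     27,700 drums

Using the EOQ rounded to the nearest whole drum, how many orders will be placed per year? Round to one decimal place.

39.7 orders per year

2DS/H = 2·27,700·316/35.9 = 487,643.45
EOQ = √487,643.45 ≈ 698.31 → Q = 698
N = D/Q = 27,700/698 ≈ 39.685 orders/yr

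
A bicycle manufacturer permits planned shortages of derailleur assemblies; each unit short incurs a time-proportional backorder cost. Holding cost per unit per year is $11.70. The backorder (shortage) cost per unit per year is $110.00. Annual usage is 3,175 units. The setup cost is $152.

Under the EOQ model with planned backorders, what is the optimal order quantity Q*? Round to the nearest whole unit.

Q* = √(2DS/H) · √((H + b)/b)
   = √(2 × 3,175 × 152 / 11.7) · √((11.7 + 110) / 110)
   = 287.221 × 1.0518 ≈ 302.11

302 units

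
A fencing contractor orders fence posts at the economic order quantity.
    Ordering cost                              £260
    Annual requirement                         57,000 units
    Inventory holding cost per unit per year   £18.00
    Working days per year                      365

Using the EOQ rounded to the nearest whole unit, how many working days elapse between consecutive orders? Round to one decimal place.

2DS/H = 2·57,000·260/18 = 1,646,666.67
EOQ = √1,646,666.67 ≈ 1,283.23 → Q = 1,283 units
T = Q/D × 365 days = 1,283/57,000 × 365 = 8.216 days

8.2 days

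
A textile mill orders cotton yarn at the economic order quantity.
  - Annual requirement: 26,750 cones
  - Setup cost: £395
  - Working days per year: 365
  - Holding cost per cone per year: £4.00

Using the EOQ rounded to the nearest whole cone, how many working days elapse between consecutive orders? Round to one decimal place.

Q* = √(2·D·S / H) = √(2·26,750·395 / 4) = √5,283,125.0 ≈ 2,298.50 → Q = 2,299 cones
Cycle time = (working days × Q)/D = (365 × 2,299) / 26,750 = 31.370 days

31.4 days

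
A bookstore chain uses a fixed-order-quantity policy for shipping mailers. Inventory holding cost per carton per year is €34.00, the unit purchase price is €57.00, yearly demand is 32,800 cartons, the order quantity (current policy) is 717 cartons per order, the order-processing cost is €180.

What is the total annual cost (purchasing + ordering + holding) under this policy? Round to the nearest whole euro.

Orders/yr = 32,800/717 = 45.746; ordering cost = 45.746 × €180 = €8,234.31
Average inventory = 717/2 = 358.5; holding cost = 358.5 × €34 = €12,189.00
Purchase cost = D·C = 32,800 × 57 = €1,869,600.00
Total = €8,234.31 + €12,189.00 + €1,869,600.00 = €1,890,023.31

€1,890,023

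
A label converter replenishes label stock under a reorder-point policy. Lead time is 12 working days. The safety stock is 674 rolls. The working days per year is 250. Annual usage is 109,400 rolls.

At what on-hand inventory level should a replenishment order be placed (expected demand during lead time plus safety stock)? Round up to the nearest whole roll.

5,926 rolls

Daily demand d = 109,400 / 250 = 437.600 rolls/day
Demand during lead time = 437.600 × 12 = 5,251.20
Reorder point = 5,251.20 + 674 = 5,925.20 → round up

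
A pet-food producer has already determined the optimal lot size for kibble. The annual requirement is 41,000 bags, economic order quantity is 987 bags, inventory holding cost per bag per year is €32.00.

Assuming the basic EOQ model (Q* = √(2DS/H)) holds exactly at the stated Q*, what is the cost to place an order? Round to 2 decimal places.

€380.16

EOQ relation: Q² = 2DS/H, so rearrange for the unknown.
S = Q²H / (2D) = 987² × 32 / (2 × 41,000) = 380.1635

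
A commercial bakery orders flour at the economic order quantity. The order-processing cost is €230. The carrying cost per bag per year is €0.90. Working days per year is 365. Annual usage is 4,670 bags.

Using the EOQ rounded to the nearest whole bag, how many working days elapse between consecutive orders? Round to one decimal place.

Q* = √(2·D·S / H) = √(2·4,670·230 / 0.9) = √2,386,888.9 ≈ 1,544.96 → Q = 1,545 bags
T = Q/D × 365 days = 1,545/4,670 × 365 = 120.755 days

120.8 days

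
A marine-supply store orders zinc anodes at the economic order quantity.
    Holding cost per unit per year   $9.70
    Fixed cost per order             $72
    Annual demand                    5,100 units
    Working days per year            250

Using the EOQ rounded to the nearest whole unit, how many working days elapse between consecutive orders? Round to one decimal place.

13.5 days

2DS/H = 2·5,100·72/9.7 = 75,711.34
EOQ = √75,711.34 ≈ 275.16 → Q = 275 units
T = Q/D × 250 days = 275/5,100 × 250 = 13.480 days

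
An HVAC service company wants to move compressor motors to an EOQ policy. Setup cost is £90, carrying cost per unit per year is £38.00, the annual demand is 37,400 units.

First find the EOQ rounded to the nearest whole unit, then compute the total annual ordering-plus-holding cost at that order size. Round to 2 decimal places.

£15,994.25

2DS/H = 2·37,400·90/38 = 177,157.89
EOQ = √177,157.89 ≈ 420.90 → Q = 421 units
Annual ordering cost = (D/Q)·S = (37,400/421) × 90 = £7,995.25
Annual holding cost  = (Q/2)·H = (421/2) × 38 = £7,999.00
Total = £7,995.25 + £7,999.00 = £15,994.25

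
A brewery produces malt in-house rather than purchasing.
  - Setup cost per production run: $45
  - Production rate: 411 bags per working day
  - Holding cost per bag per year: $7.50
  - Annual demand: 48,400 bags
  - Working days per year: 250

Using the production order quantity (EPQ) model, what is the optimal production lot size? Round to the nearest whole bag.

1,048 bags

Daily demand d = 48,400/250 = 193.600; p = 411; 1 − d/p = 0.52895
EPQ = √(2DS / (H(1 − d/p)))
    = √(2 × 48,400 × 45 / (7.5 × 0.52895)) ≈ 1,047.86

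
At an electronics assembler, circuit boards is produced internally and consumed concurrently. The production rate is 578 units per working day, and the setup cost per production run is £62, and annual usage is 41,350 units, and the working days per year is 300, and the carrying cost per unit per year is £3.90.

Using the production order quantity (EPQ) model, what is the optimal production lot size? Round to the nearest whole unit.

1,314 units

Daily demand d = 41,350/300 = 137.833; p = 578; 1 − d/p = 0.76153
EPQ = √(2DS / (H(1 − d/p)))
    = √(2 × 41,350 × 62 / (3.9 × 0.76153)) ≈ 1,313.93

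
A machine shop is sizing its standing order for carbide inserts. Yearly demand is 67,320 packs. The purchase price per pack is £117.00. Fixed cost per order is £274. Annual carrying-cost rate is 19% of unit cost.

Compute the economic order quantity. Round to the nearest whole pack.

H = i·C = 0.19 × £117 = £22.2300 per pack-year
EOQ = √(2DS/H) = √(2 × 67,320 × 274 / 22.23)
    = √(1,659,530.36) ≈ 1,288.23

1,288 packs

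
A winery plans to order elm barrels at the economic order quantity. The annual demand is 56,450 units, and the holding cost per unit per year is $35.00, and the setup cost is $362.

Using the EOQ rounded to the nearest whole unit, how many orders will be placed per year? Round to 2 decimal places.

EOQ = √(2DS/H) = √(2 × 56,450 × 362 / 35)
    = √(1,167,708.57) ≈ 1,080.61 → Q = 1,081
N = D/Q = 56,450/1,081 ≈ 52.220 orders/yr

52.22 orders per year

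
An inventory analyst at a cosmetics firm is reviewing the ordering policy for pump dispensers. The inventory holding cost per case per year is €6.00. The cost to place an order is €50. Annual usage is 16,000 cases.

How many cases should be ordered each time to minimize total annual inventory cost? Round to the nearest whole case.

516 cases

Optimal lot size Q* = (2 × 16,000 × €50 / €6)^½ ≈ 516.40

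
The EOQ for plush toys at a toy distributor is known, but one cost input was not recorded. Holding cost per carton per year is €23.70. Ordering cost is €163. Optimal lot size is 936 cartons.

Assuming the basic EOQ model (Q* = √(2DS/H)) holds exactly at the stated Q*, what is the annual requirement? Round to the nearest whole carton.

From Q* = √(2DS/H) ⇒ Q*² = 2DS/H.
D = Q²H / (2S) = 936² × 23.7 / (2 × 163) = 63,691.64

63,692 cartons per year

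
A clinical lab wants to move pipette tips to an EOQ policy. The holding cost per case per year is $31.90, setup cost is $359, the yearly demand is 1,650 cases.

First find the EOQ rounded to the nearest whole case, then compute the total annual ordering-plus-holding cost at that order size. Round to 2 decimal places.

EOQ = √(2DS/H) = √(2 × 1,650 × 359 / 31.9)
    = √(37,137.93) ≈ 192.71 → Q = 193 cases
Annual ordering cost = (D/Q)·S = (1,650/193) × 359 = $3,069.17
Annual holding cost  = (Q/2)·H = (193/2) × 31.9 = $3,078.35
Total = $3,069.17 + $3,078.35 = $6,147.52

$6,147.52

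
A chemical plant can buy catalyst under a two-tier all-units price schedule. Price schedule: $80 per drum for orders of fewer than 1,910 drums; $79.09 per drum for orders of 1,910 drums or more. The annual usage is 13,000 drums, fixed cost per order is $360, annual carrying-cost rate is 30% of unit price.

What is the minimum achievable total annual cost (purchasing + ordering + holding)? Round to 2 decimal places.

H₁ = 30%×$80 = $24.0000;  H₂ = 30%×$79.09 = $23.7270
EOQ₁ = √(2×13,000×360/24.0000) = 624.50  (< 1,910, feasible at tier 1)
EOQ₂ = √(2×13,000×360/23.7270) = 628.08  (< 1,910 → use Q = 1,910 at tier-2 price)
TC(tier 1 (EOQ₁), Q≈624.5) = $1,054,988.00
TC(tier 2, Q≈1,910.0) = $1,053,279.55
Minimum at tier 2: $1,053,279.55

$1,053,279.55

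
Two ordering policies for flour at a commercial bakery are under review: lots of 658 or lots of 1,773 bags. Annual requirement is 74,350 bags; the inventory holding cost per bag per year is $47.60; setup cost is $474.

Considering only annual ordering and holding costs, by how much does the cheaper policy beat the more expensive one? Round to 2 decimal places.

For each Q, cost = (D/Q)·S + (Q/2)·H.
TC(658) = (74,350/658)×474 + (658/2)×47.6 = $69,219.52
TC(1,773) = (74,350/1,773)×474 + (1,773/2)×47.6 = $62,074.39
Lots of 1,773 are cheaper by $7,145.13.

$7,145.13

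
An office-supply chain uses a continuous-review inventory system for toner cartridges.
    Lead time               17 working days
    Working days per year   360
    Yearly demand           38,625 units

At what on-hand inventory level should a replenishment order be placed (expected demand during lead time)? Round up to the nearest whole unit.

1,824 units

Daily demand d = 38,625 / 360 = 107.292 units/day
Demand during lead time = 107.292 × 17 = 1,823.96
Reorder point = 1,823.96 → round up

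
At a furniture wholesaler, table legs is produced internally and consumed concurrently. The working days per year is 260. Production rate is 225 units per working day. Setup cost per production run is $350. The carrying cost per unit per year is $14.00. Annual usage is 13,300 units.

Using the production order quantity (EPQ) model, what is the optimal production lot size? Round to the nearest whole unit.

Daily demand d = 13,300/260 = 51.154; p = 225; 1 − d/p = 0.77265
EPQ = √(2DS / (H(1 − d/p)))
    = √(2 × 13,300 × 350 / (14 × 0.77265)) ≈ 927.73

928 units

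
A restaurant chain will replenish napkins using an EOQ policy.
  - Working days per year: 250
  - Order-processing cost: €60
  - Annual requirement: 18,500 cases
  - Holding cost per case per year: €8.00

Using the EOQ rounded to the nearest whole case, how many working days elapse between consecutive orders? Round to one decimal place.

7.1 days

2DS/H = 2·18,500·60/8 = 277,500.00
EOQ = √277,500.00 ≈ 526.78 → Q = 527 cases
T = Q/D × 250 days = 527/18,500 × 250 = 7.122 days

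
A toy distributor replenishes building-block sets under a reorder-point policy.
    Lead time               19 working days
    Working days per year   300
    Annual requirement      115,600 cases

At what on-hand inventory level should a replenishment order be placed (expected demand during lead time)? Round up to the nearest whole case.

7,322 cases

Daily demand d = 115,600 / 300 = 385.333 cases/day
Demand during lead time = 385.333 × 19 = 7,321.33
Reorder point = 7,321.33 → round up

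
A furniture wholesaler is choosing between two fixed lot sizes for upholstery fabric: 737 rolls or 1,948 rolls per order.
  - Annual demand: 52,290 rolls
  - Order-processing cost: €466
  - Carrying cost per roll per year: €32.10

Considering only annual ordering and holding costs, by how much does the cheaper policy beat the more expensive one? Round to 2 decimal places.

€1,117.26

For each Q, cost = (D/Q)·S + (Q/2)·H.
TC(737) = (52,290/737)×466 + (737/2)×32.1 = €44,891.46
TC(1,948) = (52,290/1,948)×466 + (1,948/2)×32.1 = €43,774.20
|ΔTC| = |€44,891.46 − €43,774.20| = €1,117.26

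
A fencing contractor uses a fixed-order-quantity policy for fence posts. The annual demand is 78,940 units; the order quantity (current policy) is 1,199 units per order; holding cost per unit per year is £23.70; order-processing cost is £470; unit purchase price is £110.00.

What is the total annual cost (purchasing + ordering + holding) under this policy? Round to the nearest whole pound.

Annual ordering cost = (D/Q)·S = (78,940/1,199) × 470 = £30,943.95
Annual holding cost  = (Q/2)·H = (1,199/2) × 23.7 = £14,208.15
Purchase cost = D·C = 78,940 × 110 = £8,683,400.00
Total = £30,943.95 + £14,208.15 + £8,683,400.00 = £8,728,552.10

£8,728,552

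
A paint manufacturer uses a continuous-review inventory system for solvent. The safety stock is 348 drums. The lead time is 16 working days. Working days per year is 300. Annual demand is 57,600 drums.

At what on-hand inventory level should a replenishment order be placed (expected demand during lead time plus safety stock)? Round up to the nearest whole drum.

Daily demand d = 57,600 / 300 = 192.000 drums/day
Demand during lead time = 192.000 × 16 = 3,072.00
Reorder point = 3,072.00 + 348 = 3,420.00 → round up

3,420 drums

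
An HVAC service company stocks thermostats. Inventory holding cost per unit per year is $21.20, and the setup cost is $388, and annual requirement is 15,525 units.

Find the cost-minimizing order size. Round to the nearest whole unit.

754 units

Q* = √(2·D·S / H) = √(2·15,525·388 / 21.2) = √568,273.6 ≈ 753.84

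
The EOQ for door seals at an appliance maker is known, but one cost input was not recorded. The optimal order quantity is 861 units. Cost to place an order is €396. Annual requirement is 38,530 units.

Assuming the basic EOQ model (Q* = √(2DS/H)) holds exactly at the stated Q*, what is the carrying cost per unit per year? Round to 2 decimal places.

€41.16

EOQ relation: Q² = 2DS/H, so rearrange for the unknown.
H = 2DS / Q² = 2 × 38,530 × 396 / 861² = 41.1640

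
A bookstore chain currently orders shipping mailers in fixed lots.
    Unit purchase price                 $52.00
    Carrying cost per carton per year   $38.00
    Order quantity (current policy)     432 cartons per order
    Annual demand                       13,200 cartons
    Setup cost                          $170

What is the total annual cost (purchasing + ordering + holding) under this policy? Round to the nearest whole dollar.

$699,802

Annual ordering cost = (D/Q)·S = (13,200/432) × 170 = $5,194.44
Annual holding cost  = (Q/2)·H = (432/2) × 38 = $8,208.00
Purchase cost = D·C = 13,200 × 52 = $686,400.00
Total = $5,194.44 + $8,208.00 + $686,400.00 = $699,802.44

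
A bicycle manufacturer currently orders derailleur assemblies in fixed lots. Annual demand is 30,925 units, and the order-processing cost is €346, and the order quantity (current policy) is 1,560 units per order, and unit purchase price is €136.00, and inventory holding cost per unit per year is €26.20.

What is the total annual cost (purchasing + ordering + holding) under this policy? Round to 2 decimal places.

Orders/yr = 30,925/1,560 = 19.824; ordering cost = 19.824 × €346 = €6,859.01
Average inventory = 1,560/2 = 780; holding cost = 780 × €26.2 = €20,436.00
Purchase cost = D·C = 30,925 × 136 = €4,205,800.00
Total = €6,859.01 + €20,436.00 + €4,205,800.00 = €4,233,095.01

€4,233,095.01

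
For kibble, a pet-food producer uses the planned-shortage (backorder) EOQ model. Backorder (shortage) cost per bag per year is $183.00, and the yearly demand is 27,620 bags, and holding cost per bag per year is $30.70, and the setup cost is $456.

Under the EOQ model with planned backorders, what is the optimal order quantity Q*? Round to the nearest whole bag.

979 bags

Basic EOQ = √(2·27,620·456/30.7) = 905.816
Backorder adjustment √((H+b)/b) = √((30.7+183)/183) = 1.0806
Q* = 905.816 × 1.0806 ≈ 978.85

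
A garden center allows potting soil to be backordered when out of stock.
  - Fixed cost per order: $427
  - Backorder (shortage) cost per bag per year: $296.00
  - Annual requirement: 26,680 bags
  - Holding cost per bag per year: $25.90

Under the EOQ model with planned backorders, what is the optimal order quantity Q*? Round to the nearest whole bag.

Q* = √(2DS/H) · √((H + b)/b)
   = √(2 × 26,680 × 427 / 25.9) · √((25.9 + 296) / 296)
   = 937.933 × 1.0428 ≈ 978.11

978 bags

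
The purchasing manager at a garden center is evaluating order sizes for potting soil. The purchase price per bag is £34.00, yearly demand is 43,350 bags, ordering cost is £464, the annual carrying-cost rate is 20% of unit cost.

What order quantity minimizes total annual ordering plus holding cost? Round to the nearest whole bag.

Holding cost per bag per year: H = 20% × £34 = £6.8000
Q* = √(2·D·S / H) = √(2·43,350·464 / 6.8) = √5,916,000.0 ≈ 2,432.28

2,432 bags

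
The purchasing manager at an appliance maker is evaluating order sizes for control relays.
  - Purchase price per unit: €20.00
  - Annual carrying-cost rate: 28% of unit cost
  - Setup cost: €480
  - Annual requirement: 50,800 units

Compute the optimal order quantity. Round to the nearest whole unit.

2,951 units

Carrying cost H = €20 × 28% = €5.6000/unit/yr
Optimal lot size Q* = (2 × 50,800 × €480 / €5.6)^½ ≈ 2,951.03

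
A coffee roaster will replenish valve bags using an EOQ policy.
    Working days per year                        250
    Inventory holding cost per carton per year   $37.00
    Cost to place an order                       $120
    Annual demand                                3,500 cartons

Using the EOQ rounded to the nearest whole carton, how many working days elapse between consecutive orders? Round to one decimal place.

2DS/H = 2·3,500·120/37 = 22,702.70
EOQ = √22,702.70 ≈ 150.67 → Q = 151 cartons
T = Q/D × 250 days = 151/3,500 × 250 = 10.786 days

10.8 days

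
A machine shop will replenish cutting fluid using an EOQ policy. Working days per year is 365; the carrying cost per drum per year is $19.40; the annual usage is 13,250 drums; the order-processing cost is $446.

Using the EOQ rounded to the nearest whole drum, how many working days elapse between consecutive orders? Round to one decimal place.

21.5 days

EOQ = √(2DS/H) = √(2 × 13,250 × 446 / 19.4)
    = √(609,226.80) ≈ 780.53 → Q = 781 drums
Days between orders = 365 / (D/Q) = 365 / 16.965 ≈ 21.514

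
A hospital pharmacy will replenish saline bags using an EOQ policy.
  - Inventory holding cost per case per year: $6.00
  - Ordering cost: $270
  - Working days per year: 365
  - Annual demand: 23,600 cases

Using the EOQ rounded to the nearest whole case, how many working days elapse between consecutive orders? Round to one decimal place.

22.5 days

Q* = √(2·D·S / H) = √(2·23,600·270 / 6) = √2,124,000.0 ≈ 1,457.39 → Q = 1,457 cases
Cycle time = (working days × Q)/D = (365 × 1,457) / 23,600 = 22.534 days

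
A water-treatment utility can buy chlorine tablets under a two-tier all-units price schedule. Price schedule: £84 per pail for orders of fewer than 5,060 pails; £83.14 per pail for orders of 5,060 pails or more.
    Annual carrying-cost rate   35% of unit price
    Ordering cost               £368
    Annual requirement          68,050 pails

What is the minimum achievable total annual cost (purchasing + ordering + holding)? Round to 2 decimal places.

£5,736,246.56

H₁ = 35%×£84 = £29.4000;  H₂ = 35%×£83.14 = £29.0990
EOQ₁ = √(2×68,050×368/29.4000) = 1,305.21  (< 5,060, feasible at tier 1)
EOQ₂ = √(2×68,050×368/29.0990) = 1,311.94  (< 5,060 → use Q = 5,060 at tier-2 price)
TC(tier 1 (EOQ₁), Q≈1,305.2) = £5,754,573.08
TC(tier 2, Q≈5,060.0) = £5,736,246.56
Minimum at tier 2: £5,736,246.56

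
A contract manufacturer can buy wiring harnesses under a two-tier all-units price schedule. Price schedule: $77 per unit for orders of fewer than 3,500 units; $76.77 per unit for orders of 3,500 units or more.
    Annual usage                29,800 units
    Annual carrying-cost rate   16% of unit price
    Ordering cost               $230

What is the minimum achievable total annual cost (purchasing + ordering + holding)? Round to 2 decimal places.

H₁ = 16%×$77 = $12.3200;  H₂ = 16%×$76.77 = $12.2832
EOQ₁ = √(2×29,800×230/12.3200) = 1,054.83  (< 3,500, feasible at tier 1)
EOQ₂ = √(2×29,800×230/12.2832) = 1,056.41  (< 3,500 → use Q = 3,500 at tier-2 price)
TC(tier 1 (EOQ₁), Q≈1,054.8) = $2,307,595.48
TC(tier 2, Q≈3,500.0) = $2,311,199.89
Minimum at tier 1 (EOQ₁): $2,307,595.48

$2,307,595.48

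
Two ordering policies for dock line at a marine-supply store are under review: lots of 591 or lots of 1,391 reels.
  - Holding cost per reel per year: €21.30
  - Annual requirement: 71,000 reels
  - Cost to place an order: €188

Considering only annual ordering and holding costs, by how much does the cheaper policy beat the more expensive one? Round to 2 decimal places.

TC(Q) = (D/Q)S + (Q/2)H
TC(591) = (71,000/591)×188 + (591/2)×21.3 = €28,879.60
TC(1,391) = (71,000/1,391)×188 + (1,391/2)×21.3 = €24,410.12
Cheaper: Q = 1,391.  Difference = €4,469.47

€4,469.47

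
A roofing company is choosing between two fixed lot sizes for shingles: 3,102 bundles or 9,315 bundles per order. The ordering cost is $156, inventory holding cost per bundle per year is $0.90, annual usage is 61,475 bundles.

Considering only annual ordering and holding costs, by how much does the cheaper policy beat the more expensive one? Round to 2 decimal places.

$733.80

For each Q, cost = (D/Q)·S + (Q/2)·H.
TC(3,102) = (61,475/3,102)×156 + (3,102/2)×0.9 = $4,487.49
TC(9,315) = (61,475/9,315)×156 + (9,315/2)×0.9 = $5,221.28
|ΔTC| = |$4,487.49 − $5,221.28| = $733.80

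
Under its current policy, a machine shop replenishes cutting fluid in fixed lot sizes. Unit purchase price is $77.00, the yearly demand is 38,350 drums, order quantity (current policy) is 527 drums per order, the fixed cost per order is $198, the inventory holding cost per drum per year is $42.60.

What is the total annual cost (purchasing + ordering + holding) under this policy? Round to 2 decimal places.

$2,978,583.64

Orders/yr = 38,350/527 = 72.770; ordering cost = 72.770 × $198 = $14,408.54
Average inventory = 527/2 = 263.5; holding cost = 263.5 × $42.6 = $11,225.10
Purchase cost = D·C = 38,350 × 77 = $2,952,950.00
Total = $14,408.54 + $11,225.10 + $2,952,950.00 = $2,978,583.64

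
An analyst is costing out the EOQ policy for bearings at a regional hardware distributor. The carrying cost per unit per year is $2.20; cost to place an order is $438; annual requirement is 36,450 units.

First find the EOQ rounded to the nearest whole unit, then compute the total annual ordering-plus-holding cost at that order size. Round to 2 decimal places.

Q* = √(2·D·S / H) = √(2·36,450·438 / 2.2) = √14,513,727.3 ≈ 3,809.69 → Q = 3,810 units
Orders/yr = 36,450/3,810 = 9.567; ordering cost = 9.567 × $438 = $4,190.31
Average inventory = 3,810/2 = 1905; holding cost = 1905 × $2.2 = $4,191.00
Total = $4,190.31 + $4,191.00 = $8,381.31

$8,381.31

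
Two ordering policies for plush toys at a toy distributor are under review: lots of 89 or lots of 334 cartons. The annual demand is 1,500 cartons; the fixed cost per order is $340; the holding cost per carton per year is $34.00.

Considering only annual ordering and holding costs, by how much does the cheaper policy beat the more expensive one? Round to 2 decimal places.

Annual cost at Q: ordering D·S/Q plus holding Q·H/2.
TC(89) = (1,500/89)×340 + (89/2)×34 = $7,243.34
TC(334) = (1,500/334)×340 + (334/2)×34 = $7,204.95
Cheaper: Q = 334.  Difference = $38.39

$38.39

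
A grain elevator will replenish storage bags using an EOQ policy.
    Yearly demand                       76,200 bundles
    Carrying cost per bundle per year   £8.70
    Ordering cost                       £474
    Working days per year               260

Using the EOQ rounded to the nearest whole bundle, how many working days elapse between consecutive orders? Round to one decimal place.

Q* = √(2·D·S / H) = √(2·76,200·474 / 8.7) = √8,303,172.4 ≈ 2,881.52 → Q = 2,882 bundles
Days between orders = 260 / (D/Q) = 260 / 26.440 ≈ 9.834

9.8 days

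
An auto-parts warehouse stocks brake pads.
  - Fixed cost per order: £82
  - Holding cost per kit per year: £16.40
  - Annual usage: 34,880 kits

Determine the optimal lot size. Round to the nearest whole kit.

591 kits

2DS/H = 2·34,880·82/16.4 = 348,800.00
EOQ = √348,800.00 ≈ 590.59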